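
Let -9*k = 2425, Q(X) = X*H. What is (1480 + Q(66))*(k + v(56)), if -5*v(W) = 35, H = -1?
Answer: -3518032/9 ≈ -3.9089e+5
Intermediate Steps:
v(W) = -7 (v(W) = -1/5*35 = -7)
Q(X) = -X (Q(X) = X*(-1) = -X)
k = -2425/9 (k = -1/9*2425 = -2425/9 ≈ -269.44)
(1480 + Q(66))*(k + v(56)) = (1480 - 1*66)*(-2425/9 - 7) = (1480 - 66)*(-2488/9) = 1414*(-2488/9) = -3518032/9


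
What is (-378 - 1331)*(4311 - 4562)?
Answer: 428959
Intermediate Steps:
(-378 - 1331)*(4311 - 4562) = -1709*(-251) = 428959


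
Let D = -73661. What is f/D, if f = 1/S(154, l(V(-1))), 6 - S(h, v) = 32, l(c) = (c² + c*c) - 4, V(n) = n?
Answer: 1/1915186 ≈ 5.2214e-7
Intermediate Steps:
l(c) = -4 + 2*c² (l(c) = (c² + c²) - 4 = 2*c² - 4 = -4 + 2*c²)
S(h, v) = -26 (S(h, v) = 6 - 1*32 = 6 - 32 = -26)
f = -1/26 (f = 1/(-26) = -1/26 ≈ -0.038462)
f/D = -1/26/(-73661) = -1/26*(-1/73661) = 1/1915186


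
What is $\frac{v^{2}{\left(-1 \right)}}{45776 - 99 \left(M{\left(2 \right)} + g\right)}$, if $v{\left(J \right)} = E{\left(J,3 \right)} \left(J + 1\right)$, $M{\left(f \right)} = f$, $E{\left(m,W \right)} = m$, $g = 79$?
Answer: $0$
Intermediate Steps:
$v{\left(J \right)} = J \left(1 + J\right)$ ($v{\left(J \right)} = J \left(J + 1\right) = J \left(1 + J\right)$)
$\frac{v^{2}{\left(-1 \right)}}{45776 - 99 \left(M{\left(2 \right)} + g\right)} = \frac{\left(- (1 - 1)\right)^{2}}{45776 - 99 \left(2 + 79\right)} = \frac{\left(\left(-1\right) 0\right)^{2}}{45776 - 99 \cdot 81} = \frac{0^{2}}{45776 - 8019} = \frac{0}{45776 - 8019} = \frac{0}{37757} = 0 \cdot \frac{1}{37757} = 0$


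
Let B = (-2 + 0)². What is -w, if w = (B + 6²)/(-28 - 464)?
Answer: 10/123 ≈ 0.081301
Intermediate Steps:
B = 4 (B = (-2)² = 4)
w = -10/123 (w = (4 + 6²)/(-28 - 464) = (4 + 36)/(-492) = 40*(-1/492) = -10/123 ≈ -0.081301)
-w = -1*(-10/123) = 10/123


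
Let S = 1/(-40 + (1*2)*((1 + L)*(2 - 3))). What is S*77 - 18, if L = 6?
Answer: -1049/54 ≈ -19.426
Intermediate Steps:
S = -1/54 (S = 1/(-40 + (1*2)*((1 + 6)*(2 - 3))) = 1/(-40 + 2*(7*(-1))) = 1/(-40 + 2*(-7)) = 1/(-40 - 14) = 1/(-54) = -1/54 ≈ -0.018519)
S*77 - 18 = -1/54*77 - 18 = -77/54 - 18 = -1049/54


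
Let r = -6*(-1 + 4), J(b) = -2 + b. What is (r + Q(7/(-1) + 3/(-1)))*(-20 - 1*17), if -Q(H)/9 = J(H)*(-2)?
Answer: 8658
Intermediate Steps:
r = -18 (r = -6*3 = -18)
Q(H) = -36 + 18*H (Q(H) = -9*(-2 + H)*(-2) = -9*(4 - 2*H) = -36 + 18*H)
(r + Q(7/(-1) + 3/(-1)))*(-20 - 1*17) = (-18 + (-36 + 18*(7/(-1) + 3/(-1))))*(-20 - 1*17) = (-18 + (-36 + 18*(7*(-1) + 3*(-1))))*(-20 - 17) = (-18 + (-36 + 18*(-7 - 3)))*(-37) = (-18 + (-36 + 18*(-10)))*(-37) = (-18 + (-36 - 180))*(-37) = (-18 - 216)*(-37) = -234*(-37) = 8658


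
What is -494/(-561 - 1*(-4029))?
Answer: -247/1734 ≈ -0.14245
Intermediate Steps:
-494/(-561 - 1*(-4029)) = -494/(-561 + 4029) = -494/3468 = -494*1/3468 = -247/1734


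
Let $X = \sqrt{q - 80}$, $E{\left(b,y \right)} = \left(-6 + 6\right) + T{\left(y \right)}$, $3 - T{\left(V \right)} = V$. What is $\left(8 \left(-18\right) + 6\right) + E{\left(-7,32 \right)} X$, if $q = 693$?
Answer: $-138 - 29 \sqrt{613} \approx -856.01$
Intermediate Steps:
$T{\left(V \right)} = 3 - V$
$E{\left(b,y \right)} = 3 - y$ ($E{\left(b,y \right)} = \left(-6 + 6\right) - \left(-3 + y\right) = 0 - \left(-3 + y\right) = 3 - y$)
$X = \sqrt{613}$ ($X = \sqrt{693 - 80} = \sqrt{613} \approx 24.759$)
$\left(8 \left(-18\right) + 6\right) + E{\left(-7,32 \right)} X = \left(8 \left(-18\right) + 6\right) + \left(3 - 32\right) \sqrt{613} = \left(-144 + 6\right) + \left(3 - 32\right) \sqrt{613} = -138 - 29 \sqrt{613}$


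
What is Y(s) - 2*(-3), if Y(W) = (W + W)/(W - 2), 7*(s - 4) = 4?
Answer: 86/9 ≈ 9.5556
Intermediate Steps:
s = 32/7 (s = 4 + (⅐)*4 = 4 + 4/7 = 32/7 ≈ 4.5714)
Y(W) = 2*W/(-2 + W) (Y(W) = (2*W)/(-2 + W) = 2*W/(-2 + W))
Y(s) - 2*(-3) = 2*(32/7)/(-2 + 32/7) - 2*(-3) = 2*(32/7)/(18/7) + 6 = 2*(32/7)*(7/18) + 6 = 32/9 + 6 = 86/9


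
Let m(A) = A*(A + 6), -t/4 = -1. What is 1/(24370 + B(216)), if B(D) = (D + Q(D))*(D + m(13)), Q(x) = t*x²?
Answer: 1/86531290 ≈ 1.1557e-8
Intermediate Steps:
t = 4 (t = -4*(-1) = 4)
Q(x) = 4*x²
m(A) = A*(6 + A)
B(D) = (247 + D)*(D + 4*D²) (B(D) = (D + 4*D²)*(D + 13*(6 + 13)) = (D + 4*D²)*(D + 13*19) = (D + 4*D²)*(D + 247) = (D + 4*D²)*(247 + D) = (247 + D)*(D + 4*D²))
1/(24370 + B(216)) = 1/(24370 + 216*(247 + 4*216² + 989*216)) = 1/(24370 + 216*(247 + 4*46656 + 213624)) = 1/(24370 + 216*(247 + 186624 + 213624)) = 1/(24370 + 216*400495) = 1/(24370 + 86506920) = 1/86531290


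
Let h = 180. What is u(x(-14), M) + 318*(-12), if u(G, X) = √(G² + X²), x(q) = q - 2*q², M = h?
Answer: -3816 + 2*√49309 ≈ -3371.9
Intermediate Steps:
M = 180
u(x(-14), M) + 318*(-12) = √((-14*(1 - 2*(-14)))² + 180²) + 318*(-12) = √((-14*(1 + 28))² + 32400) - 3816 = √((-14*29)² + 32400) - 3816 = √((-406)² + 32400) - 3816 = √(164836 + 32400) - 3816 = √197236 - 3816 = 2*√49309 - 3816 = -3816 + 2*√49309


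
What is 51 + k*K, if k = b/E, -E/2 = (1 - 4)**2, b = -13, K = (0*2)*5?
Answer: 51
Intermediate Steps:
K = 0 (K = 0*5 = 0)
E = -18 (E = -2*(1 - 4)**2 = -2*(-3)**2 = -2*9 = -18)
k = 13/18 (k = -13/(-18) = -13*(-1/18) = 13/18 ≈ 0.72222)
51 + k*K = 51 + (13/18)*0 = 51 + 0 = 51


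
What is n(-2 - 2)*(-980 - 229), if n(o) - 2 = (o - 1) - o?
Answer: -1209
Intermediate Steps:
n(o) = 1 (n(o) = 2 + ((o - 1) - o) = 2 + ((-1 + o) - o) = 2 - 1 = 1)
n(-2 - 2)*(-980 - 229) = 1*(-980 - 229) = 1*(-1209) = -1209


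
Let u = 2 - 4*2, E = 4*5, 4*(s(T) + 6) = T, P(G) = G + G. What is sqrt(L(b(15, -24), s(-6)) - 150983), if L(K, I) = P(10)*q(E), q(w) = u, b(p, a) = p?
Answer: I*sqrt(151103) ≈ 388.72*I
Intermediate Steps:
P(G) = 2*G
s(T) = -6 + T/4
E = 20
u = -6 (u = 2 - 8 = -6)
q(w) = -6
L(K, I) = -120 (L(K, I) = (2*10)*(-6) = 20*(-6) = -120)
sqrt(L(b(15, -24), s(-6)) - 150983) = sqrt(-120 - 150983) = sqrt(-151103) = I*sqrt(151103)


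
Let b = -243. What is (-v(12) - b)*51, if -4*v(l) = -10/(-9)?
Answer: 74443/6 ≈ 12407.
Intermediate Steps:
v(l) = -5/18 (v(l) = -(-5)/(2*(-9)) = -(-5)*(-1)/(2*9) = -¼*10/9 = -5/18)
(-v(12) - b)*51 = (-1*(-5/18) - 1*(-243))*51 = (5/18 + 243)*51 = (4379/18)*51 = 74443/6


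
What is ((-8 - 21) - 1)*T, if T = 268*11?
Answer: -88440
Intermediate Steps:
T = 2948
((-8 - 21) - 1)*T = ((-8 - 21) - 1)*2948 = (-29 - 1)*2948 = -30*2948 = -88440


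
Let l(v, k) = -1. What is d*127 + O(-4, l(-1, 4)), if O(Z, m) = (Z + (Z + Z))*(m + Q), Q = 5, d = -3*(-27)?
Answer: 10239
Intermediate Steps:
d = 81
O(Z, m) = 3*Z*(5 + m) (O(Z, m) = (Z + (Z + Z))*(m + 5) = (Z + 2*Z)*(5 + m) = (3*Z)*(5 + m) = 3*Z*(5 + m))
d*127 + O(-4, l(-1, 4)) = 81*127 + 3*(-4)*(5 - 1) = 10287 + 3*(-4)*4 = 10287 - 48 = 10239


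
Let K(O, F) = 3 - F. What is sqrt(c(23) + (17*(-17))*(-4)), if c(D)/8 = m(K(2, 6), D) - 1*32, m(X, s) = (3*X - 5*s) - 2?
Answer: 6*I*sqrt(3) ≈ 10.392*I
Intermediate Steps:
m(X, s) = -2 - 5*s + 3*X (m(X, s) = (-5*s + 3*X) - 2 = -2 - 5*s + 3*X)
c(D) = -344 - 40*D (c(D) = 8*((-2 - 5*D + 3*(3 - 1*6)) - 1*32) = 8*((-2 - 5*D + 3*(3 - 6)) - 32) = 8*((-2 - 5*D + 3*(-3)) - 32) = 8*((-2 - 5*D - 9) - 32) = 8*((-11 - 5*D) - 32) = 8*(-43 - 5*D) = -344 - 40*D)
sqrt(c(23) + (17*(-17))*(-4)) = sqrt((-344 - 40*23) + (17*(-17))*(-4)) = sqrt((-344 - 920) - 289*(-4)) = sqrt(-1264 + 1156) = sqrt(-108) = 6*I*sqrt(3)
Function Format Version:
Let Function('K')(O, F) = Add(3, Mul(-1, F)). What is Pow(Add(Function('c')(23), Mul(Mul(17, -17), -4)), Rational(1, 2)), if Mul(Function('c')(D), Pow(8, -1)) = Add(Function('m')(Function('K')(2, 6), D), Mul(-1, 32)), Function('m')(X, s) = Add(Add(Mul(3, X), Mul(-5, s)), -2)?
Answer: Mul(6, I, Pow(3, Rational(1, 2))) ≈ Mul(10.392, I)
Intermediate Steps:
Function('m')(X, s) = Add(-2, Mul(-5, s), Mul(3, X)) (Function('m')(X, s) = Add(Add(Mul(-5, s), Mul(3, X)), -2) = Add(-2, Mul(-5, s), Mul(3, X)))
Function('c')(D) = Add(-344, Mul(-40, D)) (Function('c')(D) = Mul(8, Add(Add(-2, Mul(-5, D), Mul(3, Add(3, Mul(-1, 6)))), Mul(-1, 32))) = Mul(8, Add(Add(-2, Mul(-5, D), Mul(3, Add(3, -6))), -32)) = Mul(8, Add(Add(-2, Mul(-5, D), Mul(3, -3)), -32)) = Mul(8, Add(Add(-2, Mul(-5, D), -9), -32)) = Mul(8, Add(Add(-11, Mul(-5, D)), -32)) = Mul(8, Add(-43, Mul(-5, D))) = Add(-344, Mul(-40, D)))
Pow(Add(Function('c')(23), Mul(Mul(17, -17), -4)), Rational(1, 2)) = Pow(Add(Add(-344, Mul(-40, 23)), Mul(Mul(17, -17), -4)), Rational(1, 2)) = Pow(Add(Add(-344, -920), Mul(-289, -4)), Rational(1, 2)) = Pow(Add(-1264, 1156), Rational(1, 2)) = Pow(-108, Rational(1, 2)) = Mul(6, I, Pow(3, Rational(1, 2)))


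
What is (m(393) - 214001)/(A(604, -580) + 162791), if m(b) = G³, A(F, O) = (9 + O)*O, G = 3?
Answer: -213974/493971 ≈ -0.43317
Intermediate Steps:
A(F, O) = O*(9 + O)
m(b) = 27 (m(b) = 3³ = 27)
(m(393) - 214001)/(A(604, -580) + 162791) = (27 - 214001)/(-580*(9 - 580) + 162791) = -213974/(-580*(-571) + 162791) = -213974/(331180 + 162791) = -213974/493971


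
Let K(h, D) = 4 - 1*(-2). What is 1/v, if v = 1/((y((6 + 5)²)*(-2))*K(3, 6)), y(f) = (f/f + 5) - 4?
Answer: -24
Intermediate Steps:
y(f) = 2 (y(f) = (1 + 5) - 4 = 6 - 4 = 2)
K(h, D) = 6 (K(h, D) = 4 + 2 = 6)
v = -1/24 (v = 1/((2*(-2))*6) = 1/(-4*6) = 1/(-24) = -1/24 ≈ -0.041667)
1/v = 1/(-1/24) = -24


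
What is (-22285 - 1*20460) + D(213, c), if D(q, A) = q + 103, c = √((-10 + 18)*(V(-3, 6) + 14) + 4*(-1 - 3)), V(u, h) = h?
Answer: -42429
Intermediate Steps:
c = 12 (c = √((-10 + 18)*(6 + 14) + 4*(-1 - 3)) = √(8*20 + 4*(-4)) = √(160 - 16) = √144 = 12)
D(q, A) = 103 + q
(-22285 - 1*20460) + D(213, c) = (-22285 - 1*20460) + (103 + 213) = (-22285 - 20460) + 316 = -42745 + 316 = -42429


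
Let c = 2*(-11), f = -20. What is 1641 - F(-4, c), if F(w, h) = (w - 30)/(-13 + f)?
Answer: 54119/33 ≈ 1640.0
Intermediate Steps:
c = -22
F(w, h) = 10/11 - w/33 (F(w, h) = (w - 30)/(-13 - 20) = (-30 + w)/(-33) = (-30 + w)*(-1/33) = 10/11 - w/33)
1641 - F(-4, c) = 1641 - (10/11 - 1/33*(-4)) = 1641 - (10/11 + 4/33) = 1641 - 1*34/33 = 1641 - 34/33 = 54119/33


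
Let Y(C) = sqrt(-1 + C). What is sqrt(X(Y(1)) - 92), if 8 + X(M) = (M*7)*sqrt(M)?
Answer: 10*I ≈ 10.0*I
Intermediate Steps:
X(M) = -8 + 7*M**(3/2) (X(M) = -8 + (M*7)*sqrt(M) = -8 + (7*M)*sqrt(M) = -8 + 7*M**(3/2))
sqrt(X(Y(1)) - 92) = sqrt((-8 + 7*(sqrt(-1 + 1))**(3/2)) - 92) = sqrt((-8 + 7*(sqrt(0))**(3/2)) - 92) = sqrt((-8 + 7*0**(3/2)) - 92) = sqrt((-8 + 7*0) - 92) = sqrt((-8 + 0) - 92) = sqrt(-8 - 92) = sqrt(-100) = 10*I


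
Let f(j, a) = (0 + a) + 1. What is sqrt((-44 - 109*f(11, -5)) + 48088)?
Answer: 4*sqrt(3030) ≈ 220.18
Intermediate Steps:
f(j, a) = 1 + a (f(j, a) = a + 1 = 1 + a)
sqrt((-44 - 109*f(11, -5)) + 48088) = sqrt((-44 - 109*(1 - 5)) + 48088) = sqrt((-44 - 109*(-4)) + 48088) = sqrt((-44 + 436) + 48088) = sqrt(392 + 48088) = sqrt(48480) = 4*sqrt(3030)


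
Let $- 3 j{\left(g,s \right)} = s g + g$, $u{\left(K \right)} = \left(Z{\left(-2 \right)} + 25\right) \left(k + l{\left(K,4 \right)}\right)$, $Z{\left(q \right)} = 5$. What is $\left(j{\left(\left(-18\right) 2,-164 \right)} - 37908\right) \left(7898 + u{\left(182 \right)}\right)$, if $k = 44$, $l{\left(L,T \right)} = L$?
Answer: $-585123792$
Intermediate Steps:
$u{\left(K \right)} = 1320 + 30 K$ ($u{\left(K \right)} = \left(5 + 25\right) \left(44 + K\right) = 30 \left(44 + K\right) = 1320 + 30 K$)
$j{\left(g,s \right)} = - \frac{g}{3} - \frac{g s}{3}$ ($j{\left(g,s \right)} = - \frac{s g + g}{3} = - \frac{g s + g}{3} = - \frac{g + g s}{3} = - \frac{g}{3} - \frac{g s}{3}$)
$\left(j{\left(\left(-18\right) 2,-164 \right)} - 37908\right) \left(7898 + u{\left(182 \right)}\right) = \left(- \frac{\left(-18\right) 2 \left(1 - 164\right)}{3} - 37908\right) \left(7898 + \left(1320 + 30 \cdot 182\right)\right) = \left(\left(- \frac{1}{3}\right) \left(-36\right) \left(-163\right) - 37908\right) \left(7898 + \left(1320 + 5460\right)\right) = \left(-1956 - 37908\right) \left(7898 + 6780\right) = \left(-39864\right) 14678 = -585123792$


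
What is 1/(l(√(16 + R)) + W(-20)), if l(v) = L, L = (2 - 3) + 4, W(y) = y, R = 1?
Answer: -1/17 ≈ -0.058824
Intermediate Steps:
L = 3 (L = -1 + 4 = 3)
l(v) = 3
1/(l(√(16 + R)) + W(-20)) = 1/(3 - 20) = 1/(-17) = -1/17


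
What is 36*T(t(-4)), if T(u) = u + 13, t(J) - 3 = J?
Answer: 432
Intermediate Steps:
t(J) = 3 + J
T(u) = 13 + u
36*T(t(-4)) = 36*(13 + (3 - 4)) = 36*(13 - 1) = 36*12 = 432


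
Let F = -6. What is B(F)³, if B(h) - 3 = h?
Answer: -27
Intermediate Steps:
B(h) = 3 + h
B(F)³ = (3 - 6)³ = (-3)³ = -27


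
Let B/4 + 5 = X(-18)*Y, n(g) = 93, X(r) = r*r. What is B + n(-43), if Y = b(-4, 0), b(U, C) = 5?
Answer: 6553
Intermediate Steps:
X(r) = r²
Y = 5
B = 6460 (B = -20 + 4*((-18)²*5) = -20 + 4*(324*5) = -20 + 4*1620 = -20 + 6480 = 6460)
B + n(-43) = 6460 + 93 = 6553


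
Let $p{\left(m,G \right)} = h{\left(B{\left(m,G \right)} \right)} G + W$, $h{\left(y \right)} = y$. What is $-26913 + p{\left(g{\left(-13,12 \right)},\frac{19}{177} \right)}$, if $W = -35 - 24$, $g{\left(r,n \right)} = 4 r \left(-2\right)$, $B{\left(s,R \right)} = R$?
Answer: $- \frac{845005427}{31329} \approx -26972.0$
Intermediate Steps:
$g{\left(r,n \right)} = - 8 r$
$W = -59$
$p{\left(m,G \right)} = -59 + G^{2}$ ($p{\left(m,G \right)} = G G - 59 = G^{2} - 59 = -59 + G^{2}$)
$-26913 + p{\left(g{\left(-13,12 \right)},\frac{19}{177} \right)} = -26913 - \left(59 - \left(\frac{19}{177}\right)^{2}\right) = -26913 + \left(-59 + \frac{361}{31329}\right) = -26913 - \frac{1848050}{31329} = - \frac{845005427}{31329}$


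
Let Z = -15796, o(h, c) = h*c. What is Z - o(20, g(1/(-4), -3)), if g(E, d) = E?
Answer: -15791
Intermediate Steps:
o(h, c) = c*h
Z - o(20, g(1/(-4), -3)) = -15796 - 20/(-4) = -15796 - (-1)*20/4 = -15796 - 1*(-5) = -15796 + 5 = -15791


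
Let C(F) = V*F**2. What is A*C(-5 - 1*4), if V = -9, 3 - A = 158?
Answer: 112995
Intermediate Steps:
A = -155 (A = 3 - 1*158 = 3 - 158 = -155)
C(F) = -9*F**2
A*C(-5 - 1*4) = -(-1395)*(-5 - 1*4)**2 = -(-1395)*(-5 - 4)**2 = -(-1395)*(-9)**2 = -(-1395)*81 = -155*(-729) = 112995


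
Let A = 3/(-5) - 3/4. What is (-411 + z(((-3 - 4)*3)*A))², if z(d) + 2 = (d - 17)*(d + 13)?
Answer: 507555841/160000 ≈ 3172.2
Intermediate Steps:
A = -27/20 (A = 3*(-⅕) - 3*¼ = -⅗ - ¾ = -27/20 ≈ -1.3500)
z(d) = -2 + (-17 + d)*(13 + d) (z(d) = -2 + (d - 17)*(d + 13) = -2 + (-17 + d)*(13 + d))
(-411 + z(((-3 - 4)*3)*A))² = (-411 + (-223 + (((-3 - 4)*3)*(-27/20))² - 4*(-3 - 4)*3*(-27)/20))² = (-411 + (-223 + (-7*3*(-27/20))² - 4*(-7*3)*(-27)/20))² = (-411 + (-223 + (-21*(-27/20))² - (-84)*(-27)/20))² = (-411 + (-223 + (567/20)² - 4*567/20))² = (-411 + (-223 + 321489/400 - 567/5))² = (-411 + 186929/400)² = (22529/400)² = 507555841/160000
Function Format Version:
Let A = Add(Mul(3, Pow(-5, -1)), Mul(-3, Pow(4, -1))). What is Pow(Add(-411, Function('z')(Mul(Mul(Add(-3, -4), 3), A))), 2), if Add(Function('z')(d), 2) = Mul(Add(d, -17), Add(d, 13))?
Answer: Rational(507555841, 160000) ≈ 3172.2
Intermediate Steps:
A = Rational(-27, 20) (A = Add(Mul(3, Rational(-1, 5)), Mul(-3, Rational(1, 4))) = Add(Rational(-3, 5), Rational(-3, 4)) = Rational(-27, 20) ≈ -1.3500)
Function('z')(d) = Add(-2, Mul(Add(-17, d), Add(13, d))) (Function('z')(d) = Add(-2, Mul(Add(d, -17), Add(d, 13))) = Add(-2, Mul(Add(-17, d), Add(13, d))))
Pow(Add(-411, Function('z')(Mul(Mul(Add(-3, -4), 3), A))), 2) = Pow(Add(-411, Add(-223, Pow(Mul(Mul(Add(-3, -4), 3), Rational(-27, 20)), 2), Mul(-4, Mul(Mul(Add(-3, -4), 3), Rational(-27, 20))))), 2) = Pow(Add(-411, Add(-223, Pow(Mul(Mul(-7, 3), Rational(-27, 20)), 2), Mul(-4, Mul(Mul(-7, 3), Rational(-27, 20))))), 2) = Pow(Add(-411, Add(-223, Pow(Mul(-21, Rational(-27, 20)), 2), Mul(-4, Mul(-21, Rational(-27, 20))))), 2) = Pow(Add(-411, Add(-223, Pow(Rational(567, 20), 2), Mul(-4, Rational(567, 20)))), 2) = Pow(Add(-411, Add(-223, Rational(321489, 400), Rational(-567, 5))), 2) = Pow(Add(-411, Rational(186929, 400)), 2) = Pow(Rational(22529, 400), 2) = Rational(507555841, 160000)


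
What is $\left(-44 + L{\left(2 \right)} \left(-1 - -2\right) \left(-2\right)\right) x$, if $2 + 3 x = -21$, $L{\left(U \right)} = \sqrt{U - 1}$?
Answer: $\frac{1058}{3} \approx 352.67$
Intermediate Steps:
$L{\left(U \right)} = \sqrt{-1 + U}$
$x = - \frac{23}{3}$ ($x = - \frac{2}{3} + \frac{1}{3} \left(-21\right) = - \frac{2}{3} - 7 = - \frac{23}{3} \approx -7.6667$)
$\left(-44 + L{\left(2 \right)} \left(-1 - -2\right) \left(-2\right)\right) x = \left(-44 + \sqrt{-1 + 2} \left(-1 - -2\right) \left(-2\right)\right) \left(- \frac{23}{3}\right) = \left(-44 + \sqrt{1} \left(-1 + 2\right) \left(-2\right)\right) \left(- \frac{23}{3}\right) = \left(-44 + 1 \cdot 1 \left(-2\right)\right) \left(- \frac{23}{3}\right) = \left(-44 + 1 \left(-2\right)\right) \left(- \frac{23}{3}\right) = \left(-44 - 2\right) \left(- \frac{23}{3}\right) = \left(-46\right) \left(- \frac{23}{3}\right) = \frac{1058}{3}$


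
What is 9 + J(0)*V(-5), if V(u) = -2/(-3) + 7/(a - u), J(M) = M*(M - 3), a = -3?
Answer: 9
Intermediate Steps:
J(M) = M*(-3 + M)
V(u) = 2/3 + 7/(-3 - u) (V(u) = -2/(-3) + 7/(-3 - u) = -2*(-1/3) + 7/(-3 - u) = 2/3 + 7/(-3 - u))
9 + J(0)*V(-5) = 9 + (0*(-3 + 0))*((-15 + 2*(-5))/(3*(3 - 5))) = 9 + (0*(-3))*((1/3)*(-15 - 10)/(-2)) = 9 + 0*((1/3)*(-1/2)*(-25)) = 9 + 0*(25/6) = 9 + 0 = 9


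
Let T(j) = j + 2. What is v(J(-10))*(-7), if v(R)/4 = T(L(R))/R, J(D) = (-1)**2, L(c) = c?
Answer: -84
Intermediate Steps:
J(D) = 1
T(j) = 2 + j
v(R) = 4*(2 + R)/R (v(R) = 4*((2 + R)/R) = 4*(2 + R)/R)
v(J(-10))*(-7) = (4 + 8/1)*(-7) = (4 + 8*1)*(-7) = (4 + 8)*(-7) = 12*(-7) = -84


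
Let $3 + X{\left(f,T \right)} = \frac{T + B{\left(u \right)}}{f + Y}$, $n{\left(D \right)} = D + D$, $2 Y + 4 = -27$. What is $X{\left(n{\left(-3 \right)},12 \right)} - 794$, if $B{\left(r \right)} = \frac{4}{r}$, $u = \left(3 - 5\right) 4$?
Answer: $- \frac{34294}{43} \approx -797.54$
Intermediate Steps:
$u = -8$ ($u = \left(-2\right) 4 = -8$)
$Y = - \frac{31}{2}$ ($Y = -2 + \frac{1}{2} \left(-27\right) = -2 - \frac{27}{2} = - \frac{31}{2} \approx -15.5$)
$n{\left(D \right)} = 2 D$
$X{\left(f,T \right)} = -3 + \frac{- \frac{1}{2} + T}{- \frac{31}{2} + f}$ ($X{\left(f,T \right)} = -3 + \frac{T + \frac{4}{-8}}{f - \frac{31}{2}} = -3 + \frac{T + 4 \left(- \frac{1}{8}\right)}{- \frac{31}{2} + f} = -3 + \frac{T - \frac{1}{2}}{- \frac{31}{2} + f} = -3 + \frac{- \frac{1}{2} + T}{- \frac{31}{2} + f}$)
$X{\left(n{\left(-3 \right)},12 \right)} - 794 = \frac{2 \left(46 + 12 - 3 \cdot 2 \left(-3\right)\right)}{-31 + 2 \cdot 2 \left(-3\right)} - 794 = \frac{2 \left(46 + 12 - -18\right)}{-31 + 2 \left(-6\right)} - 794 = \frac{2 \left(46 + 12 + 18\right)}{-31 - 12} - 794 = 2 \frac{1}{-43} \cdot 76 - 794 = 2 \left(- \frac{1}{43}\right) 76 - 794 = - \frac{152}{43} - 794 = - \frac{34294}{43}$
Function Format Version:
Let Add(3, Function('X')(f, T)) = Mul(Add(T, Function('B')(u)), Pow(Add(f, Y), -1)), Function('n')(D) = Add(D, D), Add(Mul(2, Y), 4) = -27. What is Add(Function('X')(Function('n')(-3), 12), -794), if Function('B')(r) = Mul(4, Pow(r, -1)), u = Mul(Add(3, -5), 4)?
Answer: Rational(-34294, 43) ≈ -797.54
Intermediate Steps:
u = -8 (u = Mul(-2, 4) = -8)
Y = Rational(-31, 2) (Y = Add(-2, Mul(Rational(1, 2), -27)) = Add(-2, Rational(-27, 2)) = Rational(-31, 2) ≈ -15.500)
Function('n')(D) = Mul(2, D)
Function('X')(f, T) = Add(-3, Mul(Pow(Add(Rational(-31, 2), f), -1), Add(Rational(-1, 2), T))) (Function('X')(f, T) = Add(-3, Mul(Add(T, Mul(4, Pow(-8, -1))), Pow(Add(f, Rational(-31, 2)), -1))) = Add(-3, Mul(Add(T, Mul(4, Rational(-1, 8))), Pow(Add(Rational(-31, 2), f), -1))) = Add(-3, Mul(Add(T, Rational(-1, 2)), Pow(Add(Rational(-31, 2), f), -1))) = Add(-3, Mul(Add(Rational(-1, 2), T), Pow(Add(Rational(-31, 2), f), -1))) = Add(-3, Mul(Pow(Add(Rational(-31, 2), f), -1), Add(Rational(-1, 2), T))))
Add(Function('X')(Function('n')(-3), 12), -794) = Add(Mul(2, Pow(Add(-31, Mul(2, Mul(2, -3))), -1), Add(46, 12, Mul(-3, Mul(2, -3)))), -794) = Add(Mul(2, Pow(Add(-31, Mul(2, -6)), -1), Add(46, 12, Mul(-3, -6))), -794) = Add(Mul(2, Pow(Add(-31, -12), -1), Add(46, 12, 18)), -794) = Add(Mul(2, Pow(-43, -1), 76), -794) = Add(Mul(2, Rational(-1, 43), 76), -794) = Add(Rational(-152, 43), -794) = Rational(-34294, 43)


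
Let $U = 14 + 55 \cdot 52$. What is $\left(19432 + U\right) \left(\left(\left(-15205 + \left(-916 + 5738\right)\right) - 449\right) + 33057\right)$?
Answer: $495750850$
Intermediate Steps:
$U = 2874$ ($U = 14 + 2860 = 2874$)
$\left(19432 + U\right) \left(\left(\left(-15205 + \left(-916 + 5738\right)\right) - 449\right) + 33057\right) = \left(19432 + 2874\right) \left(\left(\left(-15205 + \left(-916 + 5738\right)\right) - 449\right) + 33057\right) = 22306 \left(\left(\left(-15205 + 4822\right) - 449\right) + 33057\right) = 22306 \left(\left(-10383 - 449\right) + 33057\right) = 22306 \left(-10832 + 33057\right) = 22306 \cdot 22225 = 495750850$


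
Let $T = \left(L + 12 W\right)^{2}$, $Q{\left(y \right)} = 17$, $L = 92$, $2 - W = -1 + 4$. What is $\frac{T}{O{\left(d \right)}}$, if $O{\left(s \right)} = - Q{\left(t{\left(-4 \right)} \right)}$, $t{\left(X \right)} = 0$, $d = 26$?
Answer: $- \frac{6400}{17} \approx -376.47$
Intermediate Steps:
$W = -1$ ($W = 2 - \left(-1 + 4\right) = 2 - 3 = -1$)
$T = 6400$ ($T = \left(92 + 12 \left(-1\right)\right)^{2} = \left(92 - 12\right)^{2} = 80^{2} = 6400$)
$O{\left(s \right)} = -17$ ($O{\left(s \right)} = \left(-1\right) 17 = -17$)
$\frac{T}{O{\left(d \right)}} = \frac{6400}{-17} = 6400 \left(- \frac{1}{17}\right) = - \frac{6400}{17}$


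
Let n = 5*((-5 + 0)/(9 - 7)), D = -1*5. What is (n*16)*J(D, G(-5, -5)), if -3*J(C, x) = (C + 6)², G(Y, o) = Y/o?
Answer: 200/3 ≈ 66.667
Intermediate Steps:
D = -5
J(C, x) = -(6 + C)²/3 (J(C, x) = -(C + 6)²/3 = -(6 + C)²/3)
n = -25/2 (n = 5*(-5/2) = -25/2 ≈ -12.500)
(n*16)*J(D, G(-5, -5)) = (-25/2*16)*(-(6 - 5)²/3) = -(-200)*1²/3 = -(-200)/3 = -200*(-⅓) = 200/3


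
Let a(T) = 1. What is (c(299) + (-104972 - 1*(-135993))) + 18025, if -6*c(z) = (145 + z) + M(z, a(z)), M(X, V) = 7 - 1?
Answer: 48971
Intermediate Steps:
M(X, V) = 6
c(z) = -151/6 - z/6 (c(z) = -((145 + z) + 6)/6 = -(151 + z)/6 = -151/6 - z/6)
(c(299) + (-104972 - 1*(-135993))) + 18025 = ((-151/6 - ⅙*299) + (-104972 - 1*(-135993))) + 18025 = ((-151/6 - 299/6) + (-104972 + 135993)) + 18025 = (-75 + 31021) + 18025 = 30946 + 18025 = 48971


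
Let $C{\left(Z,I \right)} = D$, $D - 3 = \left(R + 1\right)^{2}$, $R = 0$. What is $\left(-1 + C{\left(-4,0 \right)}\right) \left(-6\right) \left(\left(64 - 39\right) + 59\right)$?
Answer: $-1512$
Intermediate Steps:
$D = 4$ ($D = 3 + \left(0 + 1\right)^{2} = 3 + 1^{2} = 3 + 1 = 4$)
$C{\left(Z,I \right)} = 4$
$\left(-1 + C{\left(-4,0 \right)}\right) \left(-6\right) \left(\left(64 - 39\right) + 59\right) = \left(-1 + 4\right) \left(-6\right) \left(\left(64 - 39\right) + 59\right) = 3 \left(-6\right) \left(\left(64 - 39\right) + 59\right) = - 18 \left(25 + 59\right) = \left(-18\right) 84 = -1512$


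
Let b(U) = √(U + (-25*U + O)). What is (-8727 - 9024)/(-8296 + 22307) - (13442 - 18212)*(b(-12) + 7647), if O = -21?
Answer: 511067880339/14011 + 4770*√267 ≈ 3.6554e+7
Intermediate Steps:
b(U) = √(-21 - 24*U) (b(U) = √(U + (-25*U - 21)) = √(U + (-21 - 25*U)) = √(-21 - 24*U))
(-8727 - 9024)/(-8296 + 22307) - (13442 - 18212)*(b(-12) + 7647) = (-8727 - 9024)/(-8296 + 22307) - (13442 - 18212)*(√(-21 - 24*(-12)) + 7647) = -17751/14011 - (-4770)*(√(-21 + 288) + 7647) = -17751*1/14011 - (-4770)*(√267 + 7647) = -17751/14011 - (-4770)*(7647 + √267) = -17751/14011 - (-36476190 - 4770*√267) = -17751/14011 + (36476190 + 4770*√267) = 511067880339/14011 + 4770*√267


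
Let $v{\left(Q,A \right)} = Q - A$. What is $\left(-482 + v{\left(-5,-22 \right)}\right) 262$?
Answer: $-121830$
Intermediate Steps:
$\left(-482 + v{\left(-5,-22 \right)}\right) 262 = \left(-482 - -17\right) 262 = \left(-482 + \left(-5 + 22\right)\right) 262 = \left(-482 + 17\right) 262 = \left(-465\right) 262 = -121830$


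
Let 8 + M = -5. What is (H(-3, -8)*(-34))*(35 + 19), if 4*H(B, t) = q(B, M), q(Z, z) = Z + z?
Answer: 7344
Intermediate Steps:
M = -13 (M = -8 - 5 = -13)
H(B, t) = -13/4 + B/4 (H(B, t) = (B - 13)/4 = (-13 + B)/4 = -13/4 + B/4)
(H(-3, -8)*(-34))*(35 + 19) = ((-13/4 + (¼)*(-3))*(-34))*(35 + 19) = ((-13/4 - ¾)*(-34))*54 = -4*(-34)*54 = 136*54 = 7344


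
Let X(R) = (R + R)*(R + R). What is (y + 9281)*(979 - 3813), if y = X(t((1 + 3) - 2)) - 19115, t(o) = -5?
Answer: 27586156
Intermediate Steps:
X(R) = 4*R² (X(R) = (2*R)*(2*R) = 4*R²)
y = -19015 (y = 4*(-5)² - 19115 = 4*25 - 19115 = 100 - 19115 = -19015)
(y + 9281)*(979 - 3813) = (-19015 + 9281)*(979 - 3813) = -9734*(-2834) = 27586156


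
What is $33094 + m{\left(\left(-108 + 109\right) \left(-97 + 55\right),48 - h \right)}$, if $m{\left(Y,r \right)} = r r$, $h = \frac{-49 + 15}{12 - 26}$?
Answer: $\frac{1723367}{49} \approx 35171.0$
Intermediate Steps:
$h = \frac{17}{7}$ ($h = - \frac{34}{-14} = \left(-34\right) \left(- \frac{1}{14}\right) = \frac{17}{7} \approx 2.4286$)
$m{\left(Y,r \right)} = r^{2}$
$33094 + m{\left(\left(-108 + 109\right) \left(-97 + 55\right),48 - h \right)} = 33094 + \left(48 - \frac{17}{7}\right)^{2} = 33094 + \left(\frac{319}{7}\right)^{2} = 33094 + \frac{101761}{49} = \frac{1723367}{49}$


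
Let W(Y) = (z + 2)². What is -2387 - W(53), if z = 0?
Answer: -2391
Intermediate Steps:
W(Y) = 4 (W(Y) = (0 + 2)² = 2² = 4)
-2387 - W(53) = -2387 - 1*4 = -2387 - 4 = -2391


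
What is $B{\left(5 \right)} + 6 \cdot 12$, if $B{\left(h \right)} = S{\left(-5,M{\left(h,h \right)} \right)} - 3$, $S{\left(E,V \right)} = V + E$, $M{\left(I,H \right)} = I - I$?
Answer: $64$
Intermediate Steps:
$M{\left(I,H \right)} = 0$
$S{\left(E,V \right)} = E + V$
$B{\left(h \right)} = -8$ ($B{\left(h \right)} = \left(-5 + 0\right) - 3 = -5 - 3 = -8$)
$B{\left(5 \right)} + 6 \cdot 12 = -8 + 6 \cdot 12 = -8 + 72 = 64$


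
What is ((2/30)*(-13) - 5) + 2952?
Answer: 44192/15 ≈ 2946.1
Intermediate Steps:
((2/30)*(-13) - 5) + 2952 = ((2*(1/30))*(-13) - 5) + 2952 = ((1/15)*(-13) - 5) + 2952 = (-13/15 - 5) + 2952 = -88/15 + 2952 = 44192/15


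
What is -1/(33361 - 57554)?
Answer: 1/24193 ≈ 4.1334e-5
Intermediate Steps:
-1/(33361 - 57554) = -1/(-24193) = -1*(-1/24193) = 1/24193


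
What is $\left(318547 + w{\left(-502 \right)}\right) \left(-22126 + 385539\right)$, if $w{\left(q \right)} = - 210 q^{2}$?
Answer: $-19116357106009$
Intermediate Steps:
$\left(318547 + w{\left(-502 \right)}\right) \left(-22126 + 385539\right) = \left(318547 - 210 \left(-502\right)^{2}\right) \left(-22126 + 385539\right) = \left(318547 - 52920840\right) 363413 = \left(-52602293\right) 363413 = -19116357106009$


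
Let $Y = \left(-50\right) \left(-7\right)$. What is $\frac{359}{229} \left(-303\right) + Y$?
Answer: $- \frac{28627}{229} \approx -125.01$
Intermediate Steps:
$Y = 350$
$\frac{359}{229} \left(-303\right) + Y = \frac{359}{229} \left(-303\right) + 350 = - \frac{108777}{229} + 350 = - \frac{28627}{229}$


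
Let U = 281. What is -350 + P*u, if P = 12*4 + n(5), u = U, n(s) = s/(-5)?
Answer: 12857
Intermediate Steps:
n(s) = -s/5 (n(s) = s*(-⅕) = -s/5)
u = 281
P = 47 (P = 12*4 - ⅕*5 = 48 - 1 = 47)
-350 + P*u = -350 + 47*281 = -350 + 13207 = 12857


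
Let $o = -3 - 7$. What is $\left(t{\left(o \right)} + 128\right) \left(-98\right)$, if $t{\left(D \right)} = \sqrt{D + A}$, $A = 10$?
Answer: $-12544$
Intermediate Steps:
$o = -10$ ($o = -3 - 7 = -10$)
$t{\left(D \right)} = \sqrt{10 + D}$ ($t{\left(D \right)} = \sqrt{D + 10} = \sqrt{10 + D}$)
$\left(t{\left(o \right)} + 128\right) \left(-98\right) = \left(\sqrt{10 - 10} + 128\right) \left(-98\right) = \left(\sqrt{0} + 128\right) \left(-98\right) = \left(0 + 128\right) \left(-98\right) = 128 \left(-98\right) = -12544$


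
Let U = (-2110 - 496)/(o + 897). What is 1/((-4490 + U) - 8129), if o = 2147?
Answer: -1522/19207421 ≈ -7.9240e-5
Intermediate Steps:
U = -1303/1522 (U = (-2110 - 496)/(2147 + 897) = -2606/3044 = -2606*1/3044 = -1303/1522 ≈ -0.85611)
1/((-4490 + U) - 8129) = 1/((-4490 - 1303/1522) - 8129) = 1/(-6835083/1522 - 8129) = 1/(-19207421/1522) = -1522/19207421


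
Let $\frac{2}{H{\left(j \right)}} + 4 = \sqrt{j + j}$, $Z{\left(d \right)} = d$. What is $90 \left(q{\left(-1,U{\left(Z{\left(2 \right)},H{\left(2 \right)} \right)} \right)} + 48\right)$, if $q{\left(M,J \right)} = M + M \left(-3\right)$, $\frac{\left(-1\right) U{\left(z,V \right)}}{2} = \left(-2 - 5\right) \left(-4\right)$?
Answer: $4500$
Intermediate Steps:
$H{\left(j \right)} = \frac{2}{-4 + \sqrt{2} \sqrt{j}}$ ($H{\left(j \right)} = \frac{2}{-4 + \sqrt{j + j}} = \frac{2}{-4 + \sqrt{2 j}} = \frac{2}{-4 + \sqrt{2} \sqrt{j}}$)
$U{\left(z,V \right)} = -56$ ($U{\left(z,V \right)} = - 2 \left(-2 - 5\right) \left(-4\right) = - 2 \left(\left(-7\right) \left(-4\right)\right) = \left(-2\right) 28 = -56$)
$q{\left(M,J \right)} = - 2 M$ ($q{\left(M,J \right)} = M - 3 M = - 2 M$)
$90 \left(q{\left(-1,U{\left(Z{\left(2 \right)},H{\left(2 \right)} \right)} \right)} + 48\right) = 90 \left(\left(-2\right) \left(-1\right) + 48\right) = 90 \left(2 + 48\right) = 90 \cdot 50 = 4500$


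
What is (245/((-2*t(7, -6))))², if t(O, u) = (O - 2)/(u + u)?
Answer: 86436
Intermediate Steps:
t(O, u) = (-2 + O)/(2*u) (t(O, u) = (-2 + O)/((2*u)) = (-2 + O)*(1/(2*u)) = (-2 + O)/(2*u))
(245/((-2*t(7, -6))))² = (245/((-(-2 + 7)/(-6))))² = (245/((-(-1)*5/6)))² = (245/((-2*(-5/12))))² = (245/(⅚))² = (245*(6/5))² = 294² = 86436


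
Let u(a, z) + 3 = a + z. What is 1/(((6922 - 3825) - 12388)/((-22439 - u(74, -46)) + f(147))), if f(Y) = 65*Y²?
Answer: -460707/3097 ≈ -148.76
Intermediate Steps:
u(a, z) = -3 + a + z (u(a, z) = -3 + (a + z) = -3 + a + z)
1/(((6922 - 3825) - 12388)/((-22439 - u(74, -46)) + f(147))) = 1/(((6922 - 3825) - 12388)/((-22439 - (-3 + 74 - 46)) + 65*147²)) = 1/((3097 - 12388)/((-22439 - 1*25) + 65*21609)) = 1/(-9291/((-22439 - 25) + 1404585)) = 1/(-9291/(-22464 + 1404585)) = 1/(-9291/1382121) = 1/(-9291*1/1382121) = 1/(-3097/460707) = -460707/3097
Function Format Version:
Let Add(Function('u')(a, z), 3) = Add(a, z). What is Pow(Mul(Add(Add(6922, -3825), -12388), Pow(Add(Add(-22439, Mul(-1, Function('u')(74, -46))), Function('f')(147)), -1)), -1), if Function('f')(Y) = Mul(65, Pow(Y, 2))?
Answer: Rational(-460707, 3097) ≈ -148.76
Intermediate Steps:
Function('u')(a, z) = Add(-3, a, z) (Function('u')(a, z) = Add(-3, Add(a, z)) = Add(-3, a, z))
Pow(Mul(Add(Add(6922, -3825), -12388), Pow(Add(Add(-22439, Mul(-1, Function('u')(74, -46))), Function('f')(147)), -1)), -1) = Pow(Mul(Add(Add(6922, -3825), -12388), Pow(Add(Add(-22439, Mul(-1, Add(-3, 74, -46))), Mul(65, Pow(147, 2))), -1)), -1) = Pow(Mul(Add(3097, -12388), Pow(Add(Add(-22439, Mul(-1, 25)), Mul(65, 21609)), -1)), -1) = Pow(Mul(-9291, Pow(Add(Add(-22439, -25), 1404585), -1)), -1) = Pow(Mul(-9291, Pow(Add(-22464, 1404585), -1)), -1) = Pow(Mul(-9291, Pow(1382121, -1)), -1) = Pow(Mul(-9291, Rational(1, 1382121)), -1) = Pow(Rational(-3097, 460707), -1) = Rational(-460707, 3097)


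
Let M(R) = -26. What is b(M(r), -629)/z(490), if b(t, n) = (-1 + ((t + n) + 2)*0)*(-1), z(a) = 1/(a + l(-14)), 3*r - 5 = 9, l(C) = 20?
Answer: 510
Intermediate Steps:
r = 14/3 (r = 5/3 + (⅓)*9 = 5/3 + 3 = 14/3 ≈ 4.6667)
z(a) = 1/(20 + a) (z(a) = 1/(a + 20) = 1/(20 + a))
b(t, n) = 1 (b(t, n) = (-1 + ((n + t) + 2)*0)*(-1) = (-1 + (2 + n + t)*0)*(-1) = (-1 + 0)*(-1) = -1*(-1) = 1)
b(M(r), -629)/z(490) = 1/1/(20 + 490) = 1/1/510 = 1/(1/510) = 1*510 = 510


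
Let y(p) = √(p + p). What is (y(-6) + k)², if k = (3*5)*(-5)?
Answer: 5613 - 300*I*√3 ≈ 5613.0 - 519.62*I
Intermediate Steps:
k = -75 (k = 15*(-5) = -75)
y(p) = √2*√p (y(p) = √(2*p) = √2*√p)
(y(-6) + k)² = (√2*√(-6) - 75)² = (√2*(I*√6) - 75)² = (2*I*√3 - 75)² = (-75 + 2*I*√3)²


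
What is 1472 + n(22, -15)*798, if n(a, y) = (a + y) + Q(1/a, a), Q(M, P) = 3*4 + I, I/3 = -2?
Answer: 11846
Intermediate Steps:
I = -6 (I = 3*(-2) = -6)
Q(M, P) = 6 (Q(M, P) = 3*4 - 6 = 12 - 6 = 6)
n(a, y) = 6 + a + y (n(a, y) = (a + y) + 6 = 6 + a + y)
1472 + n(22, -15)*798 = 1472 + (6 + 22 - 15)*798 = 1472 + 13*798 = 1472 + 10374 = 11846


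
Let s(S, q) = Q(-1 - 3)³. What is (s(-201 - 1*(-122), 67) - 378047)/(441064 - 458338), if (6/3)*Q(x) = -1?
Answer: 3024377/138192 ≈ 21.885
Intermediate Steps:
Q(x) = -½ (Q(x) = (½)*(-1) = -½)
s(S, q) = -⅛ (s(S, q) = (-½)³ = -⅛)
(s(-201 - 1*(-122), 67) - 378047)/(441064 - 458338) = (-⅛ - 378047)/(441064 - 458338) = -3024377/8/(-17274) = -3024377/8*(-1/17274) = 3024377/138192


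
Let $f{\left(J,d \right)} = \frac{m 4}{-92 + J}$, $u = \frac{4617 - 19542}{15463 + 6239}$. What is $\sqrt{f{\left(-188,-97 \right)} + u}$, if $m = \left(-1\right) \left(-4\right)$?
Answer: $\frac{i \sqrt{47749861670}}{253190} \approx 0.86306 i$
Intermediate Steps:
$m = 4$
$u = - \frac{4975}{7234}$ ($u = - \frac{14925}{21702} = \left(-14925\right) \frac{1}{21702} = - \frac{4975}{7234} \approx -0.68773$)
$f{\left(J,d \right)} = \frac{16}{-92 + J}$ ($f{\left(J,d \right)} = \frac{4 \cdot 4}{-92 + J} = \frac{16}{-92 + J}$)
$\sqrt{f{\left(-188,-97 \right)} + u} = \sqrt{\frac{16}{-92 - 188} - \frac{4975}{7234}} = \sqrt{\frac{16}{-280} - \frac{4975}{7234}} = \sqrt{16 \left(- \frac{1}{280}\right) - \frac{4975}{7234}} = \sqrt{- \frac{2}{35} - \frac{4975}{7234}} = \sqrt{- \frac{188593}{253190}} = \frac{i \sqrt{47749861670}}{253190}$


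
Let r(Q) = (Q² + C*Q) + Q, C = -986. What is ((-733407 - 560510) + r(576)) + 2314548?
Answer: 785047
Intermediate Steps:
r(Q) = Q² - 985*Q (r(Q) = (Q² - 986*Q) + Q = Q² - 985*Q)
((-733407 - 560510) + r(576)) + 2314548 = ((-733407 - 560510) + 576*(-985 + 576)) + 2314548 = (-1293917 + 576*(-409)) + 2314548 = (-1293917 - 235584) + 2314548 = -1529501 + 2314548 = 785047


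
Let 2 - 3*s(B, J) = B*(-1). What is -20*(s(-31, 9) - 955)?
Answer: 57880/3 ≈ 19293.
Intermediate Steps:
s(B, J) = 2/3 + B/3 (s(B, J) = 2/3 - B*(-1)/3 = 2/3 - (-1)*B/3 = 2/3 + B/3)
-20*(s(-31, 9) - 955) = -20*((2/3 + (1/3)*(-31)) - 955) = -20*((2/3 - 31/3) - 955) = -20*(-29/3 - 955) = -20*(-2894/3) = 57880/3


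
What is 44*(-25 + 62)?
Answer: 1628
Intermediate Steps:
44*(-25 + 62) = 44*37 = 1628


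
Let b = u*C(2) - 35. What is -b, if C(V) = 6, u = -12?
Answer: 107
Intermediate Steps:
b = -107 (b = -12*6 - 35 = -72 - 35 = -107)
-b = -1*(-107) = 107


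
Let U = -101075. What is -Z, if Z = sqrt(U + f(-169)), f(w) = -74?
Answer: -I*sqrt(101149) ≈ -318.04*I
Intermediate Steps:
Z = I*sqrt(101149) (Z = sqrt(-101075 - 74) = sqrt(-101149) = I*sqrt(101149) ≈ 318.04*I)
-Z = -I*sqrt(101149)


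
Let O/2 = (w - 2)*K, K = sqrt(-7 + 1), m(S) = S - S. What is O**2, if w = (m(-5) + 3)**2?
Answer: -1176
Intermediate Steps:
m(S) = 0
K = I*sqrt(6) (K = sqrt(-6) = I*sqrt(6) ≈ 2.4495*I)
w = 9 (w = (0 + 3)**2 = 3**2 = 9)
O = 14*I*sqrt(6) (O = 2*((9 - 2)*(I*sqrt(6))) = 2*(7*(I*sqrt(6))) = 2*(7*I*sqrt(6)) = 14*I*sqrt(6) ≈ 34.293*I)
O**2 = (14*I*sqrt(6))**2 = -1176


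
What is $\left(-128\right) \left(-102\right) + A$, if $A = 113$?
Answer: $13169$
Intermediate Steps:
$\left(-128\right) \left(-102\right) + A = \left(-128\right) \left(-102\right) + 113 = 13056 + 113 = 13169$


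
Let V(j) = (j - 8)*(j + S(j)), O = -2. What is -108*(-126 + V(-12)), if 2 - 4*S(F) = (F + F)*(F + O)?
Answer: -192672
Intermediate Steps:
S(F) = ½ - F*(-2 + F)/2 (S(F) = ½ - (F + F)*(F - 2)/4 = ½ - 2*F*(-2 + F)/4 = ½ - F*(-2 + F)/2)
V(j) = (-8 + j)*(½ + 2*j - j²/2) (V(j) = (j - 8)*(j + (½ + j - j²/2)) = (-8 + j)*(½ + 2*j - j²/2))
-108*(-126 + V(-12)) = -108*(-126 + (-4 + 6*(-12)² - 31/2*(-12) - ½*(-12)³)) = -108*(-126 + (-4 + 6*144 + 186 - ½*(-1728))) = -108*(-126 + (-4 + 864 + 186 + 864)) = -108*(-126 + 1910) = -108*1784 = -192672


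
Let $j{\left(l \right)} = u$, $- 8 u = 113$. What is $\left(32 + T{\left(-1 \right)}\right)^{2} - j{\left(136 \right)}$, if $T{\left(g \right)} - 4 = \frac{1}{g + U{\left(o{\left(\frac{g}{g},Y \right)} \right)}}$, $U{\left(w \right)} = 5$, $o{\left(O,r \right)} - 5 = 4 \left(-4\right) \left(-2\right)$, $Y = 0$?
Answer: $\frac{21251}{16} \approx 1328.2$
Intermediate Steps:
$o{\left(O,r \right)} = 37$ ($o{\left(O,r \right)} = 5 + 4 \left(-4\right) \left(-2\right) = 5 - -32 = 5 + 32 = 37$)
$u = - \frac{113}{8}$ ($u = \left(- \frac{1}{8}\right) 113 = - \frac{113}{8} \approx -14.125$)
$j{\left(l \right)} = - \frac{113}{8}$
$T{\left(g \right)} = 4 + \frac{1}{5 + g}$ ($T{\left(g \right)} = 4 + \frac{1}{g + 5} = 4 + \frac{1}{5 + g}$)
$\left(32 + T{\left(-1 \right)}\right)^{2} - j{\left(136 \right)} = \left(32 + \frac{21 + 4 \left(-1\right)}{5 - 1}\right)^{2} - - \frac{113}{8} = \left(32 + \frac{21 - 4}{4}\right)^{2} + \frac{113}{8} = \left(32 + \frac{1}{4} \cdot 17\right)^{2} + \frac{113}{8} = \left(32 + \frac{17}{4}\right)^{2} + \frac{113}{8} = \left(\frac{145}{4}\right)^{2} + \frac{113}{8} = \frac{21025}{16} + \frac{113}{8} = \frac{21251}{16}$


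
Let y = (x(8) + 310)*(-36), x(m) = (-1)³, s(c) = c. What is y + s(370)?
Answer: -10754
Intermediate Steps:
x(m) = -1
y = -11124 (y = (-1 + 310)*(-36) = 309*(-36) = -11124)
y + s(370) = -11124 + 370 = -10754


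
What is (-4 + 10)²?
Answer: 36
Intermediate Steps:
(-4 + 10)² = 6² = 36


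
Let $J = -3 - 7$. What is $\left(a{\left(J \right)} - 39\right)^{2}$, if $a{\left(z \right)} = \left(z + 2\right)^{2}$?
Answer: $625$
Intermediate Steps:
$J = -10$ ($J = -3 - 7 = -10$)
$a{\left(z \right)} = \left(2 + z\right)^{2}$
$\left(a{\left(J \right)} - 39\right)^{2} = \left(\left(2 - 10\right)^{2} - 39\right)^{2} = \left(\left(-8\right)^{2} - 39\right)^{2} = \left(64 - 39\right)^{2} = 25^{2} = 625$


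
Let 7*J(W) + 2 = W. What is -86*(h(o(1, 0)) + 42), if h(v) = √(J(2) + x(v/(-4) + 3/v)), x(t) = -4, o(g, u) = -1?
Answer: -3612 - 172*I ≈ -3612.0 - 172.0*I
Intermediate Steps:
J(W) = -2/7 + W/7
h(v) = 2*I (h(v) = √((-2/7 + (⅐)*2) - 4) = √((-2/7 + 2/7) - 4) = √(0 - 4) = √(-4) = 2*I)
-86*(h(o(1, 0)) + 42) = -86*(2*I + 42) = -86*(42 + 2*I) = -3612 - 172*I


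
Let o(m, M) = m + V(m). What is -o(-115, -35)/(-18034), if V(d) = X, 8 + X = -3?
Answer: -63/9017 ≈ -0.0069868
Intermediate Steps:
X = -11 (X = -8 - 3 = -11)
V(d) = -11
o(m, M) = -11 + m (o(m, M) = m - 11 = -11 + m)
-o(-115, -35)/(-18034) = -(-11 - 115)/(-18034) = -(-126)*(-1)/18034 = -1*63/9017 = -63/9017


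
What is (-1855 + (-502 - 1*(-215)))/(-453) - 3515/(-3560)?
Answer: 614521/107512 ≈ 5.7158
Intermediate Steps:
(-1855 + (-502 - 1*(-215)))/(-453) - 3515/(-3560) = (-1855 + (-502 + 215))*(-1/453) - 3515*(-1/3560) = (-1855 - 287)*(-1/453) + 703/712 = -2142*(-1/453) + 703/712 = 714/151 + 703/712 = 614521/107512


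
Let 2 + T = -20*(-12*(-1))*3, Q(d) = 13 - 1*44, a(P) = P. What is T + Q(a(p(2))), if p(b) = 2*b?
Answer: -753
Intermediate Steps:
Q(d) = -31 (Q(d) = 13 - 44 = -31)
T = -722 (T = -2 - 20*(-12*(-1))*3 = -2 - 240*3 = -2 - 20*36 = -2 - 720 = -722)
T + Q(a(p(2))) = -722 - 31 = -753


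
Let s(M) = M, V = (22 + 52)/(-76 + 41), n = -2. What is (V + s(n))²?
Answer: 20736/1225 ≈ 16.927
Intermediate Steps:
V = -74/35 (V = 74/(-35) = 74*(-1/35) = -74/35 ≈ -2.1143)
(V + s(n))² = (-74/35 - 2)² = (-144/35)² = 20736/1225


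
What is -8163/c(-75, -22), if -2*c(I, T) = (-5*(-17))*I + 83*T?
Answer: -16326/8201 ≈ -1.9907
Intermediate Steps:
c(I, T) = -85*I/2 - 83*T/2 (c(I, T) = -((-5*(-17))*I + 83*T)/2 = -(85*I + 83*T)/2 = -(83*T + 85*I)/2 = -85*I/2 - 83*T/2)
-8163/c(-75, -22) = -8163/(-85/2*(-75) - 83/2*(-22)) = -8163/(6375/2 + 913) = -8163/8201/2 = -8163*2/8201 = -16326/8201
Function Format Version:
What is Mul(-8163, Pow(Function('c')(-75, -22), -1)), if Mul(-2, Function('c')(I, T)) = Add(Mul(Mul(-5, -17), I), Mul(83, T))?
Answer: Rational(-16326, 8201) ≈ -1.9907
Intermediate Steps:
Function('c')(I, T) = Add(Mul(Rational(-85, 2), I), Mul(Rational(-83, 2), T)) (Function('c')(I, T) = Mul(Rational(-1, 2), Add(Mul(Mul(-5, -17), I), Mul(83, T))) = Mul(Rational(-1, 2), Add(Mul(85, I), Mul(83, T))) = Mul(Rational(-1, 2), Add(Mul(83, T), Mul(85, I))) = Add(Mul(Rational(-85, 2), I), Mul(Rational(-83, 2), T)))
Mul(-8163, Pow(Function('c')(-75, -22), -1)) = Mul(-8163, Pow(Add(Mul(Rational(-85, 2), -75), Mul(Rational(-83, 2), -22)), -1)) = Mul(-8163, Pow(Add(Rational(6375, 2), 913), -1)) = Mul(-8163, Pow(Rational(8201, 2), -1)) = Mul(-8163, Rational(2, 8201)) = Rational(-16326, 8201)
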